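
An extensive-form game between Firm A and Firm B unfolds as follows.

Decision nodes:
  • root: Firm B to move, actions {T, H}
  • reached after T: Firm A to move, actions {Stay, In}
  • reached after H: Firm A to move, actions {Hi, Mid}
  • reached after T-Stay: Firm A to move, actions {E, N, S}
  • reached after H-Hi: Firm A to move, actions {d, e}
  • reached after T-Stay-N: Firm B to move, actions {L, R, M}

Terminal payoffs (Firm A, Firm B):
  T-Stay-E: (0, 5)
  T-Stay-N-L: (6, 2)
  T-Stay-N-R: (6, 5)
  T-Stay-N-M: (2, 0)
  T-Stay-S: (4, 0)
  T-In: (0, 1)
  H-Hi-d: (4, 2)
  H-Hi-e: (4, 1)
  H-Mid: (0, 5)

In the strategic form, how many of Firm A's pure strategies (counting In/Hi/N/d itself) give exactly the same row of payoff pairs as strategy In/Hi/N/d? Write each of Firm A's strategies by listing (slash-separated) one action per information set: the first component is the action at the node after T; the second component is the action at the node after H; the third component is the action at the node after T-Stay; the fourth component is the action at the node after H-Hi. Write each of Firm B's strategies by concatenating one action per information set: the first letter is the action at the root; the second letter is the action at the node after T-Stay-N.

3

Row for In/Hi/N/d (columns TL, TR, TM, HL, HR, HM): (0,1) (0,1) (0,1) (4,2) (4,2) (4,2).
Under In/Hi/N/d, Firm A's choice at the node after T-Stay can never be reached regardless of what Firm B does, so varying those choices leaves every outcome unchanged.
Holding the reachable choices fixed and varying the unreachable one freely already gives 3 equivalent strategies.
No other strategy reproduces this row, so those 3 are the full class: In/Hi/E/d, In/Hi/N/d, In/Hi/S/d.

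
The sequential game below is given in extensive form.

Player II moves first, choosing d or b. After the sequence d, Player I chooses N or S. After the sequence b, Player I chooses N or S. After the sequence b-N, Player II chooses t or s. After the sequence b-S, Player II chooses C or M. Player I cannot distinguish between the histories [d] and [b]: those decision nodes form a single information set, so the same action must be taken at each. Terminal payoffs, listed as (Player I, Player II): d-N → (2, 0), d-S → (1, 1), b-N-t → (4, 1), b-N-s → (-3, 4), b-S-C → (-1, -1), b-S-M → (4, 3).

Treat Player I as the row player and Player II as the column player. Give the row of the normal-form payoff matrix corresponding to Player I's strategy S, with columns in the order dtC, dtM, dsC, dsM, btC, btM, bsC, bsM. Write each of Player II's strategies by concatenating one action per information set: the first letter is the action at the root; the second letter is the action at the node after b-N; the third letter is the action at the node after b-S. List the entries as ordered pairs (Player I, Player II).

vs dtC: Player II plays d → Player I plays S at [d] → (1, 1)
vs dtM: Player II plays d → Player I plays S at [d] → (1, 1)
vs dsC: Player II plays d → Player I plays S at [d] → (1, 1)
vs dsM: Player II plays d → Player I plays S at [d] → (1, 1)
vs btC: Player II plays b → Player I plays S at [b] → Player II plays C at [b-S] → (-1, -1)
vs btM: Player II plays b → Player I plays S at [b] → Player II plays M at [b-S] → (4, 3)
vs bsC: Player II plays b → Player I plays S at [b] → Player II plays C at [b-S] → (-1, -1)
vs bsM: Player II plays b → Player I plays S at [b] → Player II plays M at [b-S] → (4, 3)

(1,1) (1,1) (1,1) (1,1) (-1,-1) (4,3) (-1,-1) (4,3)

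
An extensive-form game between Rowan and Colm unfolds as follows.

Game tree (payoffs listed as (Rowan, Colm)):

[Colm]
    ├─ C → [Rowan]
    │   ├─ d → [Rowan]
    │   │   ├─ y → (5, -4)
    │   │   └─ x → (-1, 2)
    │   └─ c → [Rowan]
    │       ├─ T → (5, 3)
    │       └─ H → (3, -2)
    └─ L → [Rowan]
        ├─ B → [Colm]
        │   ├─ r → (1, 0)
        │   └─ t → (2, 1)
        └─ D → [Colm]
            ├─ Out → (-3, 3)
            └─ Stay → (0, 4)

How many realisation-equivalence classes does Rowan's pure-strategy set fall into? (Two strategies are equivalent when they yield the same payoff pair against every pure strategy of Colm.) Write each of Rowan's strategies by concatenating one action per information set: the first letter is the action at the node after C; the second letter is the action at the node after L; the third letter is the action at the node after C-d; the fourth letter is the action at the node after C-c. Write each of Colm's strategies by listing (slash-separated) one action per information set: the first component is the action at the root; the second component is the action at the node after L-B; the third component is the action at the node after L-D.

Rowan has 16 pure strategies: dByT, dByH, dBxT, dBxH, dDyT, dDyH, dDxT, dDxH, cByT, cByH, cBxT, cBxH, cDyT, cDyH, cDxT, cDxH. Columns: C/r/Out, C/r/Stay, C/t/Out, C/t/Stay, L/r/Out, L/r/Stay, L/t/Out, L/t/Stay.
{dByT, dByH} → row (5,-4) (5,-4) (5,-4) (5,-4) (1,0) (1,0) (2,1) (2,1)
{dBxT, dBxH} → row (-1,2) (-1,2) (-1,2) (-1,2) (1,0) (1,0) (2,1) (2,1)
{dDyT, dDyH} → row (5,-4) (5,-4) (5,-4) (5,-4) (-3,3) (0,4) (-3,3) (0,4)
{dDxT, dDxH} → row (-1,2) (-1,2) (-1,2) (-1,2) (-3,3) (0,4) (-3,3) (0,4)
{cByT, cBxT} → row (5,3) (5,3) (5,3) (5,3) (1,0) (1,0) (2,1) (2,1)
{cByH, cBxH} → row (3,-2) (3,-2) (3,-2) (3,-2) (1,0) (1,0) (2,1) (2,1)
{cDyT, cDxT} → row (5,3) (5,3) (5,3) (5,3) (-3,3) (0,4) (-3,3) (0,4)
{cDyH, cDxH} → row (3,-2) (3,-2) (3,-2) (3,-2) (-3,3) (0,4) (-3,3) (0,4)
That's 8 distinct rows out of 16 strategies.

8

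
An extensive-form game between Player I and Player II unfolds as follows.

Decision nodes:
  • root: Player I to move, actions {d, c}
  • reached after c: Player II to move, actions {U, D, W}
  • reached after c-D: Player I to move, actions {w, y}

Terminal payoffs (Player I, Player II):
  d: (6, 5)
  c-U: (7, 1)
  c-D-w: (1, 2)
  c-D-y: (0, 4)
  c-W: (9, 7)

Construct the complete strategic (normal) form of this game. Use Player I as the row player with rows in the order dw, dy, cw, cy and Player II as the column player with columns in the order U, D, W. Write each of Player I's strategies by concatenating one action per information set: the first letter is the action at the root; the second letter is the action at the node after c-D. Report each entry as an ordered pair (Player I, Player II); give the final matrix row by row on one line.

dw: (6,5) (6,5) (6,5) | dy: (6,5) (6,5) (6,5) | cw: (7,1) (1,2) (9,7) | cy: (7,1) (0,4) (9,7)

Row dw: U→(6,5), D→(6,5), W→(6,5)
Row dy: U→(6,5), D→(6,5), W→(6,5)
Row cw: U→(7,1), D→(1,2), W→(9,7)
Row cy: U→(7,1), D→(0,4), W→(9,7)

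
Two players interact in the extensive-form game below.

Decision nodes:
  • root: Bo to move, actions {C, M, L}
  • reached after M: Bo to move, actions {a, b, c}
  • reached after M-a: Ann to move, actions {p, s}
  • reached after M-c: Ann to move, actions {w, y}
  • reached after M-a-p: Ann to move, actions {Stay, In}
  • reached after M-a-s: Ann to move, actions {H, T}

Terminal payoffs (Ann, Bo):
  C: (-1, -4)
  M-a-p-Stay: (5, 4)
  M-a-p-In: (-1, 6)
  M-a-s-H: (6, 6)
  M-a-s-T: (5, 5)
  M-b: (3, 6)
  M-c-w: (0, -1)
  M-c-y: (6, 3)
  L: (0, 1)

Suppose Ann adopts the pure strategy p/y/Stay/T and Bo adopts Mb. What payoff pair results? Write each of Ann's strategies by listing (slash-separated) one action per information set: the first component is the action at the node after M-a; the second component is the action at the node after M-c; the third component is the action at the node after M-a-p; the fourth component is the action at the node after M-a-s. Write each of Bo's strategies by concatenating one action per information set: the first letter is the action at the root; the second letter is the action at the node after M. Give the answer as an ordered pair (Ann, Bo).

(3, 6)

Trace the play path from the root:
  Bo plays M
  Bo plays b at [M]
→ terminal payoff (3, 6).
(Ann's choice at the node after M-a is never reached on this path, so it doesn't affect the outcome.)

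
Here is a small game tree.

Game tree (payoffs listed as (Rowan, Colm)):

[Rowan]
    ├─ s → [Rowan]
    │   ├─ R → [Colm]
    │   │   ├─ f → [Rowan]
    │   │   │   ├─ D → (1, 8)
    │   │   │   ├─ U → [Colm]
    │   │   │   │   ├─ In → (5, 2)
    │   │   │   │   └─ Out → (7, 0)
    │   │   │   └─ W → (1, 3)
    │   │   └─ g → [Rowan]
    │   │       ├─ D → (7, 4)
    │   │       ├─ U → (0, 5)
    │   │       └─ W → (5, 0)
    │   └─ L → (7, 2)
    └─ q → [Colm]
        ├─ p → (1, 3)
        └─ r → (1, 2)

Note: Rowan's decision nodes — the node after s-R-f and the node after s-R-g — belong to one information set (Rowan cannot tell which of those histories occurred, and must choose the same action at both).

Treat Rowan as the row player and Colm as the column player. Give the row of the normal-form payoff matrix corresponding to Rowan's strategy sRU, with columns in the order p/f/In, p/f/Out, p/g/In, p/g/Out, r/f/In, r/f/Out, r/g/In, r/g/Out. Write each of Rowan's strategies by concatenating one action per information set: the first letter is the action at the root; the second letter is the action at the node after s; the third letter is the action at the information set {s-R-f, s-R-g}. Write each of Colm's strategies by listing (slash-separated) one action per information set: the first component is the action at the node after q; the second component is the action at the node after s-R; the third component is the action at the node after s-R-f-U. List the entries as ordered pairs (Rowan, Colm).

vs p/f/In: Rowan plays s → Rowan plays R at [s] → Colm plays f at [s-R] → Rowan plays U at [s-R-f] → Colm plays In at [s-R-f-U] → (5, 2)
vs p/f/Out: Rowan plays s → Rowan plays R at [s] → Colm plays f at [s-R] → Rowan plays U at [s-R-f] → Colm plays Out at [s-R-f-U] → (7, 0)
vs p/g/In: Rowan plays s → Rowan plays R at [s] → Colm plays g at [s-R] → Rowan plays U at [s-R-g] → (0, 5)
vs p/g/Out: Rowan plays s → Rowan plays R at [s] → Colm plays g at [s-R] → Rowan plays U at [s-R-g] → (0, 5)
vs r/f/In: Rowan plays s → Rowan plays R at [s] → Colm plays f at [s-R] → Rowan plays U at [s-R-f] → Colm plays In at [s-R-f-U] → (5, 2)
vs r/f/Out: Rowan plays s → Rowan plays R at [s] → Colm plays f at [s-R] → Rowan plays U at [s-R-f] → Colm plays Out at [s-R-f-U] → (7, 0)
vs r/g/In: Rowan plays s → Rowan plays R at [s] → Colm plays g at [s-R] → Rowan plays U at [s-R-g] → (0, 5)
vs r/g/Out: Rowan plays s → Rowan plays R at [s] → Colm plays g at [s-R] → Rowan plays U at [s-R-g] → (0, 5)

(5,2) (7,0) (0,5) (0,5) (5,2) (7,0) (0,5) (0,5)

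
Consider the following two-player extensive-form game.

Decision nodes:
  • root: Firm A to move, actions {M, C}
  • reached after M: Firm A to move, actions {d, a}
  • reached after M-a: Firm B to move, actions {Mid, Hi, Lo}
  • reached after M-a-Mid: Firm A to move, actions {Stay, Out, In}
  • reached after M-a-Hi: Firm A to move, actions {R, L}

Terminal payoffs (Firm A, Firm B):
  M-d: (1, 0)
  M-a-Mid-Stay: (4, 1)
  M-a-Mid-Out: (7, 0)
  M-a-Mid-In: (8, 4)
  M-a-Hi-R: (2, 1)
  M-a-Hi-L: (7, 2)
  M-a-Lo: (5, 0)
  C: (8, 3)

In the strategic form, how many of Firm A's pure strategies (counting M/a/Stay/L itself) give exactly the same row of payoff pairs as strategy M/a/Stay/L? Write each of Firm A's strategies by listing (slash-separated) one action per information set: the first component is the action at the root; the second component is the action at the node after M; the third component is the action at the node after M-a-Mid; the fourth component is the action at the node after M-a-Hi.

1

Row for M/a/Stay/L (columns Mid, Hi, Lo): (4,1) (7,2) (5,0).
Every one of Firm A's information sets is on the play path for some reply by Firm B when Firm A follows M/a/Stay/L.
Changing the action at any of them therefore changes at least one column, so only M/a/Stay/L itself gives this row.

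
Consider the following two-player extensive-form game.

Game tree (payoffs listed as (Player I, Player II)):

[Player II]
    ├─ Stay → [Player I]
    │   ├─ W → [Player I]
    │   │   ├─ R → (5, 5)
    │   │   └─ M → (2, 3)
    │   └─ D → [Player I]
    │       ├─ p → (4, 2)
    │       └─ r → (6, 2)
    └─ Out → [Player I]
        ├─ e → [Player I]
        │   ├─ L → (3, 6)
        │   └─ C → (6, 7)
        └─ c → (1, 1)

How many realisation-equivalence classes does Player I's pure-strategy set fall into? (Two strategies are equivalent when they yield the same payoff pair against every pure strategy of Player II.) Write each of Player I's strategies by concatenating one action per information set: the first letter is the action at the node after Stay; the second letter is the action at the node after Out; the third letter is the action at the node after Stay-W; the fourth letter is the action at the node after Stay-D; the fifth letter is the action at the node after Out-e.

Player I has 32 pure strategies: WeRpL, WeRpC, WeRrL, WeRrC, WeMpL, WeMpC, WeMrL, WeMrC, WcRpL, WcRpC, WcRrL, WcRrC, WcMpL, WcMpC, WcMrL, WcMrC, DeRpL, DeRpC, DeRrL, DeRrC, DeMpL, DeMpC, DeMrL, DeMrC, DcRpL, DcRpC, DcRrL, DcRrC, DcMpL, DcMpC, DcMrL, DcMrC. Columns: Stay, Out.
{WeRpL, WeRrL} → row (5,5) (3,6)
{WeRpC, WeRrC} → row (5,5) (6,7)
{WeMpL, WeMrL} → row (2,3) (3,6)
{WeMpC, WeMrC} → row (2,3) (6,7)
{WcRpL, WcRpC, WcRrL, WcRrC} → row (5,5) (1,1)
{WcMpL, WcMpC, WcMrL, WcMrC} → row (2,3) (1,1)
{DeRpL, DeMpL} → row (4,2) (3,6)
{DeRpC, DeMpC} → row (4,2) (6,7)
{DeRrL, DeMrL} → row (6,2) (3,6)
{DeRrC, DeMrC} → row (6,2) (6,7)
{DcRpL, DcRpC, DcMpL, DcMpC} → row (4,2) (1,1)
{DcRrL, DcRrC, DcMrL, DcMrC} → row (6,2) (1,1)
That's 12 distinct rows out of 32 strategies.

12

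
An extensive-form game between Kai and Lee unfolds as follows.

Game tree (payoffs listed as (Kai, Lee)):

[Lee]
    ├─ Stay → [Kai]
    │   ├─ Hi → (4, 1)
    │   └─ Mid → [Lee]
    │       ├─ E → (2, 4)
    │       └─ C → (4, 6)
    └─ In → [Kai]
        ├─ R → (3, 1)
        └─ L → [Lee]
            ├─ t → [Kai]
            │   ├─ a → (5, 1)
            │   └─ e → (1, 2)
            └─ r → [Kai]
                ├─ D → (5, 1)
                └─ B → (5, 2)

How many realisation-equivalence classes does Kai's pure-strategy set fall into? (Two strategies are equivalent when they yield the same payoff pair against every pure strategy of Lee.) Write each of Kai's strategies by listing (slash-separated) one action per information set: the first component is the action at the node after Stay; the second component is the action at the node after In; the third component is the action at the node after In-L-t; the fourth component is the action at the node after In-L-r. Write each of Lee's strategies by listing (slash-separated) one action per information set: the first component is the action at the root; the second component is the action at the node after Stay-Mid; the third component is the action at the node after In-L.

Kai has 16 pure strategies: Hi/R/a/D, Hi/R/a/B, Hi/R/e/D, Hi/R/e/B, Hi/L/a/D, Hi/L/a/B, Hi/L/e/D, Hi/L/e/B, Mid/R/a/D, Mid/R/a/B, Mid/R/e/D, Mid/R/e/B, Mid/L/a/D, Mid/L/a/B, Mid/L/e/D, Mid/L/e/B. Columns: Stay/E/t, Stay/E/r, Stay/C/t, Stay/C/r, In/E/t, In/E/r, In/C/t, In/C/r.
{Hi/R/a/D, Hi/R/a/B, Hi/R/e/D, Hi/R/e/B} → row (4,1) (4,1) (4,1) (4,1) (3,1) (3,1) (3,1) (3,1)
{Hi/L/a/D} → row (4,1) (4,1) (4,1) (4,1) (5,1) (5,1) (5,1) (5,1)
{Hi/L/a/B} → row (4,1) (4,1) (4,1) (4,1) (5,1) (5,2) (5,1) (5,2)
{Hi/L/e/D} → row (4,1) (4,1) (4,1) (4,1) (1,2) (5,1) (1,2) (5,1)
{Hi/L/e/B} → row (4,1) (4,1) (4,1) (4,1) (1,2) (5,2) (1,2) (5,2)
{Mid/R/a/D, Mid/R/a/B, Mid/R/e/D, Mid/R/e/B} → row (2,4) (2,4) (4,6) (4,6) (3,1) (3,1) (3,1) (3,1)
{Mid/L/a/D} → row (2,4) (2,4) (4,6) (4,6) (5,1) (5,1) (5,1) (5,1)
{Mid/L/a/B} → row (2,4) (2,4) (4,6) (4,6) (5,1) (5,2) (5,1) (5,2)
{Mid/L/e/D} → row (2,4) (2,4) (4,6) (4,6) (1,2) (5,1) (1,2) (5,1)
{Mid/L/e/B} → row (2,4) (2,4) (4,6) (4,6) (1,2) (5,2) (1,2) (5,2)
That's 10 distinct rows out of 16 strategies.

10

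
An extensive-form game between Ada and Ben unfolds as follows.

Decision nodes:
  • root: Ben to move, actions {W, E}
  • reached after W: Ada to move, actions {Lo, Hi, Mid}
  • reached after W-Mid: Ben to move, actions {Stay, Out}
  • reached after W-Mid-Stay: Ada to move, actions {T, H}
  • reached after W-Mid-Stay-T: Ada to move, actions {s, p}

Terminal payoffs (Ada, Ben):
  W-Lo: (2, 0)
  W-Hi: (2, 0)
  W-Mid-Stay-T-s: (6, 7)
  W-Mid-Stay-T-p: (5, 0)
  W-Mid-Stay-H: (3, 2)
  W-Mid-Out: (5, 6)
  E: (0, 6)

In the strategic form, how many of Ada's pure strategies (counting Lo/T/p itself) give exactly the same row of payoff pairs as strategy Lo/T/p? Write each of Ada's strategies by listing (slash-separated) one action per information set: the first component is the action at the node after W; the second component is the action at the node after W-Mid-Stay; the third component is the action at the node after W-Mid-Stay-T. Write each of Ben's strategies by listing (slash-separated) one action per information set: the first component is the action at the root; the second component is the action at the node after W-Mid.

Row for Lo/T/p (columns W/Stay, W/Out, E/Stay, E/Out): (2,0) (2,0) (0,6) (0,6).
Under Lo/T/p, Ada's choice at the node after W-Mid-Stay and at the node after W-Mid-Stay-T can never be reached regardless of what Ben does, so varying those choices leaves every outcome unchanged.
Holding the reachable choices fixed and varying the unreachable ones freely already gives 2 × 2 = 4 equivalent strategies.
Checking the remaining rows, Hi/T/s, Hi/T/p, Hi/H/s, Hi/H/p also happen to give the same payoffs in every column, bringing the total to 8: Lo/T/s, Lo/T/p, Lo/H/s, Lo/H/p, Hi/T/s, Hi/T/p, Hi/H/s, Hi/H/p.

8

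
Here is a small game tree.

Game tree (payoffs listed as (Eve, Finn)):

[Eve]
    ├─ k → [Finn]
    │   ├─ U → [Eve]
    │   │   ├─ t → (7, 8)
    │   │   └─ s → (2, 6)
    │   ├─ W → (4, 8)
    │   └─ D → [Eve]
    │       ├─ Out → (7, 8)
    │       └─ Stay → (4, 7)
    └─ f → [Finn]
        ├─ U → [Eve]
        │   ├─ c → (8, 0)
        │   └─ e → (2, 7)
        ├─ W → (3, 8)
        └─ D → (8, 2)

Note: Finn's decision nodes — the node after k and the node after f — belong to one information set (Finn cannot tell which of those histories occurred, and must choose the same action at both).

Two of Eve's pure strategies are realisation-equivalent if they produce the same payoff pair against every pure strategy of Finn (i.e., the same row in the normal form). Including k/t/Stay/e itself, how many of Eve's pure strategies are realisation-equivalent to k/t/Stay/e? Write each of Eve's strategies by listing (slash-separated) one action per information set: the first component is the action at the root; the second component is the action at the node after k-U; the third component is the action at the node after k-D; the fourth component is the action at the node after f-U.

Row for k/t/Stay/e (columns U, W, D): (7,8) (4,8) (4,7).
Under k/t/Stay/e, Eve's choice at the node after f-U can never be reached regardless of what Finn does, so varying those choices leaves every outcome unchanged.
Holding the reachable choices fixed and varying the unreachable one freely already gives 2 equivalent strategies.
No other strategy reproduces this row, so those 2 are the full class: k/t/Stay/c, k/t/Stay/e.

2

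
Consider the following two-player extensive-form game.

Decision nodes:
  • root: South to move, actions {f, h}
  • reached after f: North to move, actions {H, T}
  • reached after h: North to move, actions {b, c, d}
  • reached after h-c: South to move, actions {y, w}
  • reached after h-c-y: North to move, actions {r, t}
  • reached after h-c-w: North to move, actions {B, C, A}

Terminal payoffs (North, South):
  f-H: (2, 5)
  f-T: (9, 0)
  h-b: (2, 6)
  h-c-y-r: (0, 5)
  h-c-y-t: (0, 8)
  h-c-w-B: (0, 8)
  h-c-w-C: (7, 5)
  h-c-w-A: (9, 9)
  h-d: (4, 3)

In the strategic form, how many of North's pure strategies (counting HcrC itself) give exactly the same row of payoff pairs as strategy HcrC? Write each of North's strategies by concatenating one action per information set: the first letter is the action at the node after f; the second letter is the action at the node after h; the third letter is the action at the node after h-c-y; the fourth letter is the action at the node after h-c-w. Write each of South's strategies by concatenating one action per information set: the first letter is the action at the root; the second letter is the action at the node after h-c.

Row for HcrC (columns fy, fw, hy, hw): (2,5) (2,5) (0,5) (7,5).
Every one of North's information sets is on the play path for some reply by South when North follows HcrC.
Changing the action at any of them therefore changes at least one column, so only HcrC itself gives this row.

1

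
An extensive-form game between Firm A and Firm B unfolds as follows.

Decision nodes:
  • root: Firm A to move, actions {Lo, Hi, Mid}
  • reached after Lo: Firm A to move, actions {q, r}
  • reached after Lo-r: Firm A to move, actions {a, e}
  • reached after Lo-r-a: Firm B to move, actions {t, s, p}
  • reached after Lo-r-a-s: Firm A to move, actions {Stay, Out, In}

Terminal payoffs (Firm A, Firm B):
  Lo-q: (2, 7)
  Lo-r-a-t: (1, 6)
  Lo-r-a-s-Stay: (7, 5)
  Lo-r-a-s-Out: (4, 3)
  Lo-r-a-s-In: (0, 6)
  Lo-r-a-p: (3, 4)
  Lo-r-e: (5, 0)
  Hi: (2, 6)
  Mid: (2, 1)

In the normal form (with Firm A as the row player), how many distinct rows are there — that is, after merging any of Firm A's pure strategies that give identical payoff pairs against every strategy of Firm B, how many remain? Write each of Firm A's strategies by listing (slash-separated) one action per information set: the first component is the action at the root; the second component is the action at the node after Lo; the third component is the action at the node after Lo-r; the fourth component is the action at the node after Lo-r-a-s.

Firm A has 36 pure strategies: Lo/q/a/Stay, Lo/q/a/Out, Lo/q/a/In, Lo/q/e/Stay, Lo/q/e/Out, Lo/q/e/In, Lo/r/a/Stay, Lo/r/a/Out, Lo/r/a/In, Lo/r/e/Stay, Lo/r/e/Out, Lo/r/e/In, Hi/q/a/Stay, Hi/q/a/Out, Hi/q/a/In, Hi/q/e/Stay, Hi/q/e/Out, Hi/q/e/In, Hi/r/a/Stay, Hi/r/a/Out, Hi/r/a/In, Hi/r/e/Stay, Hi/r/e/Out, Hi/r/e/In, Mid/q/a/Stay, Mid/q/a/Out, Mid/q/a/In, Mid/q/e/Stay, Mid/q/e/Out, Mid/q/e/In, Mid/r/a/Stay, Mid/r/a/Out, Mid/r/a/In, Mid/r/e/Stay, Mid/r/e/Out, Mid/r/e/In. Columns: t, s, p.
{Lo/q/a/Stay, Lo/q/a/Out, Lo/q/a/In, Lo/q/e/Stay, Lo/q/e/Out, Lo/q/e/In} → row (2,7) (2,7) (2,7)
{Lo/r/a/Stay} → row (1,6) (7,5) (3,4)
{Lo/r/a/Out} → row (1,6) (4,3) (3,4)
{Lo/r/a/In} → row (1,6) (0,6) (3,4)
{Lo/r/e/Stay, Lo/r/e/Out, Lo/r/e/In} → row (5,0) (5,0) (5,0)
{Hi/q/a/Stay, Hi/q/a/Out, Hi/q/a/In, Hi/q/e/Stay, Hi/q/e/Out, Hi/q/e/In, Hi/r/a/Stay, Hi/r/a/Out, Hi/r/a/In, Hi/r/e/Stay, Hi/r/e/Out, Hi/r/e/In} → row (2,6) (2,6) (2,6)
{Mid/q/a/Stay, Mid/q/a/Out, Mid/q/a/In, Mid/q/e/Stay, Mid/q/e/Out, Mid/q/e/In, Mid/r/a/Stay, Mid/r/a/Out, Mid/r/a/In, Mid/r/e/Stay, Mid/r/e/Out, Mid/r/e/In} → row (2,1) (2,1) (2,1)
That's 7 distinct rows out of 36 strategies.

7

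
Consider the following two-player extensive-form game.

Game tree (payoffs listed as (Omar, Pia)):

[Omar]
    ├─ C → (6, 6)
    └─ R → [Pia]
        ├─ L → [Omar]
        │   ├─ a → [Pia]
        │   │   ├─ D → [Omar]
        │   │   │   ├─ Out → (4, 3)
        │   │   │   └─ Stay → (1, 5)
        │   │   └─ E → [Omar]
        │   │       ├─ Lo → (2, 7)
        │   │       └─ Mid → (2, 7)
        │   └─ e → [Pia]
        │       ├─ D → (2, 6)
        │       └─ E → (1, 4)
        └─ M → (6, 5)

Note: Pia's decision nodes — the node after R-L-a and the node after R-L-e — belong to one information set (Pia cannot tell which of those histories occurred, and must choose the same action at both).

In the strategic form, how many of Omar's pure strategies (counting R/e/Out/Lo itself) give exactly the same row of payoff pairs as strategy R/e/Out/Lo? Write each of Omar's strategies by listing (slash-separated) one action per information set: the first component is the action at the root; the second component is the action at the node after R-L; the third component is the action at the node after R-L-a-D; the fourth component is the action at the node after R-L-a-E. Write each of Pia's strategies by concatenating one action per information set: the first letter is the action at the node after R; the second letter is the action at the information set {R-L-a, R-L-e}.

4

Row for R/e/Out/Lo (columns LD, LE, MD, ME): (2,6) (1,4) (6,5) (6,5).
Under R/e/Out/Lo, Omar's choice at the node after R-L-a-D and at the node after R-L-a-E can never be reached regardless of what Pia does, so varying those choices leaves every outcome unchanged.
Holding the reachable choices fixed and varying the unreachable ones freely already gives 2 × 2 = 4 equivalent strategies.
No other strategy reproduces this row, so those 4 are the full class: R/e/Out/Lo, R/e/Out/Mid, R/e/Stay/Lo, R/e/Stay/Mid.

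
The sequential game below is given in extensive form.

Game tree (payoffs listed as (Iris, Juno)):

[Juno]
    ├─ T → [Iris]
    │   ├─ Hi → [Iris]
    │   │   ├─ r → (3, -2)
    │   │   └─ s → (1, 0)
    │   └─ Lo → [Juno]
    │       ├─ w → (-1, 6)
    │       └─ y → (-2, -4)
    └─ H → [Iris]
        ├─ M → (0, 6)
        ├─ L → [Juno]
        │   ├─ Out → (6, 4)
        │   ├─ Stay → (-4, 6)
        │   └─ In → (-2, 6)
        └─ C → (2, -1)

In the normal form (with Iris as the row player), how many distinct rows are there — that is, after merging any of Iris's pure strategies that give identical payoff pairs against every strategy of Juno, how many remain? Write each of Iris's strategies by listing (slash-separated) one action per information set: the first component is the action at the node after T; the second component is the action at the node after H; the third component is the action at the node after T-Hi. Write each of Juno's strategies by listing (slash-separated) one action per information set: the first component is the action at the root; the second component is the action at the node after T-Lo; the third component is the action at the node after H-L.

9

Iris has 12 pure strategies: Hi/M/r, Hi/M/s, Hi/L/r, Hi/L/s, Hi/C/r, Hi/C/s, Lo/M/r, Lo/M/s, Lo/L/r, Lo/L/s, Lo/C/r, Lo/C/s. Columns: T/w/Out, T/w/Stay, T/w/In, T/y/Out, T/y/Stay, T/y/In, H/w/Out, H/w/Stay, H/w/In, H/y/Out, H/y/Stay, H/y/In.
{Hi/M/r} → row (3,-2) (3,-2) (3,-2) (3,-2) (3,-2) (3,-2) (0,6) (0,6) (0,6) (0,6) (0,6) (0,6)
{Hi/M/s} → row (1,0) (1,0) (1,0) (1,0) (1,0) (1,0) (0,6) (0,6) (0,6) (0,6) (0,6) (0,6)
{Hi/L/r} → row (3,-2) (3,-2) (3,-2) (3,-2) (3,-2) (3,-2) (6,4) (-4,6) (-2,6) (6,4) (-4,6) (-2,6)
{Hi/L/s} → row (1,0) (1,0) (1,0) (1,0) (1,0) (1,0) (6,4) (-4,6) (-2,6) (6,4) (-4,6) (-2,6)
{Hi/C/r} → row (3,-2) (3,-2) (3,-2) (3,-2) (3,-2) (3,-2) (2,-1) (2,-1) (2,-1) (2,-1) (2,-1) (2,-1)
{Hi/C/s} → row (1,0) (1,0) (1,0) (1,0) (1,0) (1,0) (2,-1) (2,-1) (2,-1) (2,-1) (2,-1) (2,-1)
{Lo/M/r, Lo/M/s} → row (-1,6) (-1,6) (-1,6) (-2,-4) (-2,-4) (-2,-4) (0,6) (0,6) (0,6) (0,6) (0,6) (0,6)
{Lo/L/r, Lo/L/s} → row (-1,6) (-1,6) (-1,6) (-2,-4) (-2,-4) (-2,-4) (6,4) (-4,6) (-2,6) (6,4) (-4,6) (-2,6)
{Lo/C/r, Lo/C/s} → row (-1,6) (-1,6) (-1,6) (-2,-4) (-2,-4) (-2,-4) (2,-1) (2,-1) (2,-1) (2,-1) (2,-1) (2,-1)
That's 9 distinct rows out of 12 strategies.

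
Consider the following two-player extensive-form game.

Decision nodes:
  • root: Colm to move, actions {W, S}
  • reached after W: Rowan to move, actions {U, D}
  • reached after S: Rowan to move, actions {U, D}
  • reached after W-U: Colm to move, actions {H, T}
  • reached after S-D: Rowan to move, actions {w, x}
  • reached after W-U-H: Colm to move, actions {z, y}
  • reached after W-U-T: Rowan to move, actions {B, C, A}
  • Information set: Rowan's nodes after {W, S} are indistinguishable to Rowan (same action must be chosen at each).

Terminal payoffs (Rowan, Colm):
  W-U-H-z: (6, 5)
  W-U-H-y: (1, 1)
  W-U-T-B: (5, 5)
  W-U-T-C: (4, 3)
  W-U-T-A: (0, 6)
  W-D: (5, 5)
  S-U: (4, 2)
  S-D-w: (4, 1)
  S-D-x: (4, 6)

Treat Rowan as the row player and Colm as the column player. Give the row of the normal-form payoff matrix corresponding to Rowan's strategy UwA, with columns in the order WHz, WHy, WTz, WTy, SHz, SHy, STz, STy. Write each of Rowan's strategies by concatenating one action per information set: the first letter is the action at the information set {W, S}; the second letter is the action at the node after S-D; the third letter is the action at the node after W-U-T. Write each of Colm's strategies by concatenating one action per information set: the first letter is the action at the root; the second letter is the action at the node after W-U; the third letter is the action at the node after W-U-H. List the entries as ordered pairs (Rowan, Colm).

vs WHz: Colm plays W → Rowan plays U at [W] → Colm plays H at [W-U] → Colm plays z at [W-U-H] → (6, 5)
vs WHy: Colm plays W → Rowan plays U at [W] → Colm plays H at [W-U] → Colm plays y at [W-U-H] → (1, 1)
vs WTz: Colm plays W → Rowan plays U at [W] → Colm plays T at [W-U] → Rowan plays A at [W-U-T] → (0, 6)
vs WTy: Colm plays W → Rowan plays U at [W] → Colm plays T at [W-U] → Rowan plays A at [W-U-T] → (0, 6)
vs SHz: Colm plays S → Rowan plays U at [S] → (4, 2)
vs SHy: Colm plays S → Rowan plays U at [S] → (4, 2)
vs STz: Colm plays S → Rowan plays U at [S] → (4, 2)
vs STy: Colm plays S → Rowan plays U at [S] → (4, 2)

(6,5) (1,1) (0,6) (0,6) (4,2) (4,2) (4,2) (4,2)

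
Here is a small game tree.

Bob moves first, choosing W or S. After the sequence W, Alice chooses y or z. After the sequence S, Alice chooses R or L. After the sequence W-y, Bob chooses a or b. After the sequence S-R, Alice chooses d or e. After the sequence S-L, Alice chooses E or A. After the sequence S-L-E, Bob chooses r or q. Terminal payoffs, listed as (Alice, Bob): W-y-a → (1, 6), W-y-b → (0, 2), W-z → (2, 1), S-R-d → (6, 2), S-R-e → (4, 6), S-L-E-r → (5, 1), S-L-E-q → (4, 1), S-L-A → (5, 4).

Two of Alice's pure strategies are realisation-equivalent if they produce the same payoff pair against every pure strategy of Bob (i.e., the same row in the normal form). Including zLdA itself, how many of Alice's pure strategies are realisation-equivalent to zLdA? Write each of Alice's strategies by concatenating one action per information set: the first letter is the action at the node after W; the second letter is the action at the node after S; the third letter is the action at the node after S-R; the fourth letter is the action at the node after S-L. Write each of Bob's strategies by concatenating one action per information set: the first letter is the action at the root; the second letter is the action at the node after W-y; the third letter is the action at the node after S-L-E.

2

Row for zLdA (columns War, Waq, Wbr, Wbq, Sar, Saq, Sbr, Sbq): (2,1) (2,1) (2,1) (2,1) (5,4) (5,4) (5,4) (5,4).
Under zLdA, Alice's choice at the node after S-R can never be reached regardless of what Bob does, so varying those choices leaves every outcome unchanged.
Holding the reachable choices fixed and varying the unreachable one freely already gives 2 equivalent strategies.
No other strategy reproduces this row, so those 2 are the full class: zLdA, zLeA.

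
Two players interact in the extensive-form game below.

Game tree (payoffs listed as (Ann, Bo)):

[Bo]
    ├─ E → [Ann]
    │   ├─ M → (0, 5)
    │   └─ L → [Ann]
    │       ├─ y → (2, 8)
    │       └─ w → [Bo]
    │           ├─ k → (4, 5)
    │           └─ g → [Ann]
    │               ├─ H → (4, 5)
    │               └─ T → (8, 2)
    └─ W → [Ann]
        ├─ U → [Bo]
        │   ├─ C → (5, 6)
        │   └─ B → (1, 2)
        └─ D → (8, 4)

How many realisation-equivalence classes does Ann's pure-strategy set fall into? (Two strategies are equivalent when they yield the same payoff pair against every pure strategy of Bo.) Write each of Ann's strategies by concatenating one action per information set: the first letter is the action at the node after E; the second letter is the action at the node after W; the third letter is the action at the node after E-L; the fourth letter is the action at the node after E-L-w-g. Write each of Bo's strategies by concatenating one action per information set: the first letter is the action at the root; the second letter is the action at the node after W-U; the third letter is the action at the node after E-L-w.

8

Ann has 16 pure strategies: MUyH, MUyT, MUwH, MUwT, MDyH, MDyT, MDwH, MDwT, LUyH, LUyT, LUwH, LUwT, LDyH, LDyT, LDwH, LDwT. Columns: ECk, ECg, EBk, EBg, WCk, WCg, WBk, WBg.
{MUyH, MUyT, MUwH, MUwT} → row (0,5) (0,5) (0,5) (0,5) (5,6) (5,6) (1,2) (1,2)
{MDyH, MDyT, MDwH, MDwT} → row (0,5) (0,5) (0,5) (0,5) (8,4) (8,4) (8,4) (8,4)
{LUyH, LUyT} → row (2,8) (2,8) (2,8) (2,8) (5,6) (5,6) (1,2) (1,2)
{LUwH} → row (4,5) (4,5) (4,5) (4,5) (5,6) (5,6) (1,2) (1,2)
{LUwT} → row (4,5) (8,2) (4,5) (8,2) (5,6) (5,6) (1,2) (1,2)
{LDyH, LDyT} → row (2,8) (2,8) (2,8) (2,8) (8,4) (8,4) (8,4) (8,4)
{LDwH} → row (4,5) (4,5) (4,5) (4,5) (8,4) (8,4) (8,4) (8,4)
{LDwT} → row (4,5) (8,2) (4,5) (8,2) (8,4) (8,4) (8,4) (8,4)
That's 8 distinct rows out of 16 strategies.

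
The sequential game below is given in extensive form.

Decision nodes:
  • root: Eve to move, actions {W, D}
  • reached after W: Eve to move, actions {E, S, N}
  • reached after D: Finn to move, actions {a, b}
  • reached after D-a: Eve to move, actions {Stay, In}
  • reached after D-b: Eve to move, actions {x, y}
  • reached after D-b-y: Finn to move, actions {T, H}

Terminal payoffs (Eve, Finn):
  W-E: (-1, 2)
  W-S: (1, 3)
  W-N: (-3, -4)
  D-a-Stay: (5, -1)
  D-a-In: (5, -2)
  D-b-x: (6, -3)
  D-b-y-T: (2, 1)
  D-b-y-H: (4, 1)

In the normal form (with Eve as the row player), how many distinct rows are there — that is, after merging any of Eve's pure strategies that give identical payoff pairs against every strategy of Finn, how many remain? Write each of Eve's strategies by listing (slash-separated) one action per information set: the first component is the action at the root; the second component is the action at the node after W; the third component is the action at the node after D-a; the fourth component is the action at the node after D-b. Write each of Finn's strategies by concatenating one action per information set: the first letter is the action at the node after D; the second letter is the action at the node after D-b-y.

Eve has 24 pure strategies: W/E/Stay/x, W/E/Stay/y, W/E/In/x, W/E/In/y, W/S/Stay/x, W/S/Stay/y, W/S/In/x, W/S/In/y, W/N/Stay/x, W/N/Stay/y, W/N/In/x, W/N/In/y, D/E/Stay/x, D/E/Stay/y, D/E/In/x, D/E/In/y, D/S/Stay/x, D/S/Stay/y, D/S/In/x, D/S/In/y, D/N/Stay/x, D/N/Stay/y, D/N/In/x, D/N/In/y. Columns: aT, aH, bT, bH.
{W/E/Stay/x, W/E/Stay/y, W/E/In/x, W/E/In/y} → row (-1,2) (-1,2) (-1,2) (-1,2)
{W/S/Stay/x, W/S/Stay/y, W/S/In/x, W/S/In/y} → row (1,3) (1,3) (1,3) (1,3)
{W/N/Stay/x, W/N/Stay/y, W/N/In/x, W/N/In/y} → row (-3,-4) (-3,-4) (-3,-4) (-3,-4)
{D/E/Stay/x, D/S/Stay/x, D/N/Stay/x} → row (5,-1) (5,-1) (6,-3) (6,-3)
{D/E/Stay/y, D/S/Stay/y, D/N/Stay/y} → row (5,-1) (5,-1) (2,1) (4,1)
{D/E/In/x, D/S/In/x, D/N/In/x} → row (5,-2) (5,-2) (6,-3) (6,-3)
{D/E/In/y, D/S/In/y, D/N/In/y} → row (5,-2) (5,-2) (2,1) (4,1)
That's 7 distinct rows out of 24 strategies.

7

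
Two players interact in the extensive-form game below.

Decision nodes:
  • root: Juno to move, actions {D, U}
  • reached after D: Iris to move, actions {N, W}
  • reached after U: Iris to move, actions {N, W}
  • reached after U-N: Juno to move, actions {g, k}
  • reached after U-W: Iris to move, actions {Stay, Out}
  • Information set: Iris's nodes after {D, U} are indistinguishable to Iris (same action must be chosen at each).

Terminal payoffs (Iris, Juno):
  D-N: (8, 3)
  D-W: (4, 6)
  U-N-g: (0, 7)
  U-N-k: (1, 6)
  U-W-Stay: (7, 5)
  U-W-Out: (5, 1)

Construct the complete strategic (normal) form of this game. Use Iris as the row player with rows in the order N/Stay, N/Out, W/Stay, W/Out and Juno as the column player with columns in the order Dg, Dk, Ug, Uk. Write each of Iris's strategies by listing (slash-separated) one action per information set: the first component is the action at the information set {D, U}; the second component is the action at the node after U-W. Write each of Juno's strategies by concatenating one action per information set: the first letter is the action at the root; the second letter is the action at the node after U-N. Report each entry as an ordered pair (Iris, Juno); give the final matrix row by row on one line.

N/Stay: (8,3) (8,3) (0,7) (1,6) | N/Out: (8,3) (8,3) (0,7) (1,6) | W/Stay: (4,6) (4,6) (7,5) (7,5) | W/Out: (4,6) (4,6) (5,1) (5,1)

             Dg       Dk       Ug       Uk
N/Stay    (8,3)    (8,3)    (0,7)    (1,6)
 N/Out    (8,3)    (8,3)    (0,7)    (1,6)
W/Stay    (4,6)    (4,6)    (7,5)    (7,5)
 W/Out    (4,6)    (4,6)    (5,1)    (5,1)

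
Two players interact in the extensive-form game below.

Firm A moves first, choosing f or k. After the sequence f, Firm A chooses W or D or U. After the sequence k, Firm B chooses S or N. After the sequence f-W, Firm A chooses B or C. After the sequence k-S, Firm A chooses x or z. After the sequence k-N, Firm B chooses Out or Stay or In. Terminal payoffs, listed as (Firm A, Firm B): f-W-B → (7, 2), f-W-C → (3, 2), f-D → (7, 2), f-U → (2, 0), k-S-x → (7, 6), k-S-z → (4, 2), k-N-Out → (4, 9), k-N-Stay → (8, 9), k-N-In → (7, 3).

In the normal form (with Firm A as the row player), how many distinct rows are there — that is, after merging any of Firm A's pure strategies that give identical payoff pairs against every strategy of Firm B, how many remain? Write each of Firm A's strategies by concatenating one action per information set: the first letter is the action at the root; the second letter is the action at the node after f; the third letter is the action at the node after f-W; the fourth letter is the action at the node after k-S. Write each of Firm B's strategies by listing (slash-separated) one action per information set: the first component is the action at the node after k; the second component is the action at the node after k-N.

Firm A has 24 pure strategies: fWBx, fWBz, fWCx, fWCz, fDBx, fDBz, fDCx, fDCz, fUBx, fUBz, fUCx, fUCz, kWBx, kWBz, kWCx, kWCz, kDBx, kDBz, kDCx, kDCz, kUBx, kUBz, kUCx, kUCz. Columns: S/Out, S/Stay, S/In, N/Out, N/Stay, N/In.
{fWBx, fWBz, fDBx, fDBz, fDCx, fDCz} → row (7,2) (7,2) (7,2) (7,2) (7,2) (7,2)
{fWCx, fWCz} → row (3,2) (3,2) (3,2) (3,2) (3,2) (3,2)
{fUBx, fUBz, fUCx, fUCz} → row (2,0) (2,0) (2,0) (2,0) (2,0) (2,0)
{kWBx, kWCx, kDBx, kDCx, kUBx, kUCx} → row (7,6) (7,6) (7,6) (4,9) (8,9) (7,3)
{kWBz, kWCz, kDBz, kDCz, kUBz, kUCz} → row (4,2) (4,2) (4,2) (4,9) (8,9) (7,3)
That's 5 distinct rows out of 24 strategies.

5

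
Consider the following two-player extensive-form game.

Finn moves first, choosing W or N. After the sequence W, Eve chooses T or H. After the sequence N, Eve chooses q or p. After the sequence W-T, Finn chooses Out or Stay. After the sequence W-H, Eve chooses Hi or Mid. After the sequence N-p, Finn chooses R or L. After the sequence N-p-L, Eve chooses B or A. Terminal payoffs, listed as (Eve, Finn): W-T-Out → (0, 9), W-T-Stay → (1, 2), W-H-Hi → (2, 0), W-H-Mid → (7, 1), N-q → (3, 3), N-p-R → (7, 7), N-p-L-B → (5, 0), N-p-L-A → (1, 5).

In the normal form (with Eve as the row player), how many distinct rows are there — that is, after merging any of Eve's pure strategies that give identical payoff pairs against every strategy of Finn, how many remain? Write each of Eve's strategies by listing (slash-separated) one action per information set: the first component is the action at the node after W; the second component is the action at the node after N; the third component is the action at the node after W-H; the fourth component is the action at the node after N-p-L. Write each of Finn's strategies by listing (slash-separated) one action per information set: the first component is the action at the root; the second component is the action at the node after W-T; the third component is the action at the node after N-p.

Eve has 16 pure strategies: T/q/Hi/B, T/q/Hi/A, T/q/Mid/B, T/q/Mid/A, T/p/Hi/B, T/p/Hi/A, T/p/Mid/B, T/p/Mid/A, H/q/Hi/B, H/q/Hi/A, H/q/Mid/B, H/q/Mid/A, H/p/Hi/B, H/p/Hi/A, H/p/Mid/B, H/p/Mid/A. Columns: W/Out/R, W/Out/L, W/Stay/R, W/Stay/L, N/Out/R, N/Out/L, N/Stay/R, N/Stay/L.
{T/q/Hi/B, T/q/Hi/A, T/q/Mid/B, T/q/Mid/A} → row (0,9) (0,9) (1,2) (1,2) (3,3) (3,3) (3,3) (3,3)
{T/p/Hi/B, T/p/Mid/B} → row (0,9) (0,9) (1,2) (1,2) (7,7) (5,0) (7,7) (5,0)
{T/p/Hi/A, T/p/Mid/A} → row (0,9) (0,9) (1,2) (1,2) (7,7) (1,5) (7,7) (1,5)
{H/q/Hi/B, H/q/Hi/A} → row (2,0) (2,0) (2,0) (2,0) (3,3) (3,3) (3,3) (3,3)
{H/q/Mid/B, H/q/Mid/A} → row (7,1) (7,1) (7,1) (7,1) (3,3) (3,3) (3,3) (3,3)
{H/p/Hi/B} → row (2,0) (2,0) (2,0) (2,0) (7,7) (5,0) (7,7) (5,0)
{H/p/Hi/A} → row (2,0) (2,0) (2,0) (2,0) (7,7) (1,5) (7,7) (1,5)
{H/p/Mid/B} → row (7,1) (7,1) (7,1) (7,1) (7,7) (5,0) (7,7) (5,0)
{H/p/Mid/A} → row (7,1) (7,1) (7,1) (7,1) (7,7) (1,5) (7,7) (1,5)
That's 9 distinct rows out of 16 strategies.

9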